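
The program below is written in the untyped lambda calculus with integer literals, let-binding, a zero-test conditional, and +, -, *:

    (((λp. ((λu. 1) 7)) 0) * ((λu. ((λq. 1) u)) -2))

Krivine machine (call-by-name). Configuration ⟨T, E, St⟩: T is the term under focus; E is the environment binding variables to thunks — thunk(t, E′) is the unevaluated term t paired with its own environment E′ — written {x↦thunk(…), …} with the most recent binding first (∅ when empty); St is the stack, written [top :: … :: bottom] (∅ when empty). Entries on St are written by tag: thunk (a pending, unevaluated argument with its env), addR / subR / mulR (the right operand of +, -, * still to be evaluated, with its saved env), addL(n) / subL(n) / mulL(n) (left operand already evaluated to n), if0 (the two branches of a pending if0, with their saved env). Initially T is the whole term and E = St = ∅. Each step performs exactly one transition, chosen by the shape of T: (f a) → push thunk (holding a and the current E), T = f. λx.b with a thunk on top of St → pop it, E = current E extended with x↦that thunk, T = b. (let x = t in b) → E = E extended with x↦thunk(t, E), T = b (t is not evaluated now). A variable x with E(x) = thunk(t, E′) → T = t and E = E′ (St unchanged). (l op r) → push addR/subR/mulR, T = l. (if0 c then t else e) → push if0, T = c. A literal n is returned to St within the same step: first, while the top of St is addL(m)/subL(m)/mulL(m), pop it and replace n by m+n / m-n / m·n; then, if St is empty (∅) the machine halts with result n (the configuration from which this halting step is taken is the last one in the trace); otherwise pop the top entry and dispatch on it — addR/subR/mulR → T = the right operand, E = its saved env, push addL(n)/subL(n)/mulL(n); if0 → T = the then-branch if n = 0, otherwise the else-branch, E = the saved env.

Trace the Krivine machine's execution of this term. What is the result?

t=0: [T=(((λp. ((λu. 1) 7)) 0) * ((λu. ((λq. 1) u)) -2)) | E=∅ | St=∅]
t=1: [T=((λp. ((λu. 1) 7)) 0) | E=∅ | St=[mulR]]
t=2: [T=(λp. ((λu. 1) 7)) | E=∅ | St=[thunk :: mulR]]
t=3: [T=((λu. 1) 7) | E={p↦thunk(0, ∅)} | St=[mulR]]
t=4: [T=(λu. 1) | E={p↦thunk(0, ∅)} | St=[thunk :: mulR]]
t=5: [T=1 | E={u↦thunk(7, {p↦thunk(0, ∅)}), p↦thunk(0, ∅)} | St=[mulR]]
t=6: [T=((λu. ((λq. 1) u)) -2) | E=∅ | St=[mulL(1)]]
t=7: [T=(λu. ((λq. 1) u)) | E=∅ | St=[thunk :: mulL(1)]]
t=8: [T=((λq. 1) u) | E={u↦thunk(-2, ∅)} | St=[mulL(1)]]
t=9: [T=(λq. 1) | E={u↦thunk(-2, ∅)} | St=[thunk :: mulL(1)]]
t=10: [T=1 | E={q↦thunk(u, {u↦thunk(-2, ∅)}), u↦thunk(-2, ∅)} | St=[mulL(1)]]
→ final value 1

Answer: 1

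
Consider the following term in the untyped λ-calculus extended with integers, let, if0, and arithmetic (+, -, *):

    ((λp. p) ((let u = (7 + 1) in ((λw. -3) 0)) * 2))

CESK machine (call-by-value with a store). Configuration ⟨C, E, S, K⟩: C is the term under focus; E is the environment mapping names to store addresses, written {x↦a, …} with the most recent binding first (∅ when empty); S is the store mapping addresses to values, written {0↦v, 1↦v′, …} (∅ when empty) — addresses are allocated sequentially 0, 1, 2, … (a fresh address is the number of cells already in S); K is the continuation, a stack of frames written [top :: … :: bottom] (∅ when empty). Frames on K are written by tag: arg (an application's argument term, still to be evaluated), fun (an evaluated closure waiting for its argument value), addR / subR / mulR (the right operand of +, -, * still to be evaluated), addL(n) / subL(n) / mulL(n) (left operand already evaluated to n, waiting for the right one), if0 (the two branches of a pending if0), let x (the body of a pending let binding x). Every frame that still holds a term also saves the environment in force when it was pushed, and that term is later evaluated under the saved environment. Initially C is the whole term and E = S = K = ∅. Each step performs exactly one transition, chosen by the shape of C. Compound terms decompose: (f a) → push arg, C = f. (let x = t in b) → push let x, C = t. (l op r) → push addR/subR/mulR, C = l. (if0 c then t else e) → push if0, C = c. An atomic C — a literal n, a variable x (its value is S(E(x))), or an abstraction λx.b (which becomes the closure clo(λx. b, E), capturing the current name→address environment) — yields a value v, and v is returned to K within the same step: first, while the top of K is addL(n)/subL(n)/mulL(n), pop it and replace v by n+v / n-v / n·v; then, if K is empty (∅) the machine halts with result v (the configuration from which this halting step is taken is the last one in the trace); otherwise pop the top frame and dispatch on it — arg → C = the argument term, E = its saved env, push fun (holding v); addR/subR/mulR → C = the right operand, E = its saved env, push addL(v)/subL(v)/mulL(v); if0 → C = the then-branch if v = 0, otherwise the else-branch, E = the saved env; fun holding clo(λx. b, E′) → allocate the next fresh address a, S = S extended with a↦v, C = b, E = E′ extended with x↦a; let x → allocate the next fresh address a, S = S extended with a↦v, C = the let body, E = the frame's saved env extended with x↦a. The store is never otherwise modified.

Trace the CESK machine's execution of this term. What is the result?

[0] [C=((λp. p) ((let u = (7 + 1) in ((λw. -3) 0)) * 2)) | E=∅ | S=∅ | K=∅]
[1] [C=(λp. p) | E=∅ | S=∅ | K=[arg]]
[2] [C=((let u = (7 + 1) in ((λw. -3) 0)) * 2) | E=∅ | S=∅ | K=[fun]]
[3] [C=(let u = (7 + 1) in ((λw. -3) 0)) | E=∅ | S=∅ | K=[mulR :: fun]]
[4] [C=(7 + 1) | E=∅ | S=∅ | K=[let u :: mulR :: fun]]
[5] [C=7 | E=∅ | S=∅ | K=[addR :: let u :: mulR :: fun]]
[6] [C=1 | E=∅ | S=∅ | K=[addL(7) :: let u :: mulR :: fun]]
[7] [C=((λw. -3) 0) | E={u↦0} | S={0↦8} | K=[mulR :: fun]]
[8] [C=(λw. -3) | E={u↦0} | S={0↦8} | K=[arg :: mulR :: fun]]
[9] [C=0 | E={u↦0} | S={0↦8} | K=[fun :: mulR :: fun]]
[10] [C=-3 | E={w↦1, u↦0} | S={0↦8, 1↦0} | K=[mulR :: fun]]
[11] [C=2 | E=∅ | S={0↦8, 1↦0} | K=[mulL(-3) :: fun]]
[12] [C=p | E={p↦2} | S={0↦8, 1↦0, 2↦-6} | K=∅]
→ final value -6

Answer: -6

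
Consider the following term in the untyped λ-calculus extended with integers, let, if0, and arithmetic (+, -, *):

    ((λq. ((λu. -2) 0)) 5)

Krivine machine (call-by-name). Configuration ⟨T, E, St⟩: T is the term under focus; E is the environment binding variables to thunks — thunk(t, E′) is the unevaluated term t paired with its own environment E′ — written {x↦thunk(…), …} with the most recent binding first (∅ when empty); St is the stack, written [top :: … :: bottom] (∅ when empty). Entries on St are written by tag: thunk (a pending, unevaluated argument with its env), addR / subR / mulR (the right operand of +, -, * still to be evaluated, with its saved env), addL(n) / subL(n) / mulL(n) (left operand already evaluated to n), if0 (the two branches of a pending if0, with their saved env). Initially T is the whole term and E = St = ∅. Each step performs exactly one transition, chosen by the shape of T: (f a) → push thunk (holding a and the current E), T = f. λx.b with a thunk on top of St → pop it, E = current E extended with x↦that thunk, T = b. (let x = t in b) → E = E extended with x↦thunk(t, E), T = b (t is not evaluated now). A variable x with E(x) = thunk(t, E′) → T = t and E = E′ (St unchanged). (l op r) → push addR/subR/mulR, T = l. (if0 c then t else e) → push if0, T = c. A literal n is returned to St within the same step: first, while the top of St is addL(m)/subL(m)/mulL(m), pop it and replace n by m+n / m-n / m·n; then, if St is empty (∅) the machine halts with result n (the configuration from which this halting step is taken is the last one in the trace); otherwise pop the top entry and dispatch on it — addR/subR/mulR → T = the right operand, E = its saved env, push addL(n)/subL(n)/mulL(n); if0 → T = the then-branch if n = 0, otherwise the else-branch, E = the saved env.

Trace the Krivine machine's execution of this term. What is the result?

Answer: -2

Derivation:
0. [T=((λq. ((λu. -2) 0)) 5) | E=∅ | St=∅]
1. [T=(λq. ((λu. -2) 0)) | E=∅ | St=[thunk]]
2. [T=((λu. -2) 0) | E={q↦thunk(5, ∅)} | St=∅]
3. [T=(λu. -2) | E={q↦thunk(5, ∅)} | St=[thunk]]
4. [T=-2 | E={u↦thunk(0, {q↦thunk(5, ∅)}), q↦thunk(5, ∅)} | St=∅]
→ final value -2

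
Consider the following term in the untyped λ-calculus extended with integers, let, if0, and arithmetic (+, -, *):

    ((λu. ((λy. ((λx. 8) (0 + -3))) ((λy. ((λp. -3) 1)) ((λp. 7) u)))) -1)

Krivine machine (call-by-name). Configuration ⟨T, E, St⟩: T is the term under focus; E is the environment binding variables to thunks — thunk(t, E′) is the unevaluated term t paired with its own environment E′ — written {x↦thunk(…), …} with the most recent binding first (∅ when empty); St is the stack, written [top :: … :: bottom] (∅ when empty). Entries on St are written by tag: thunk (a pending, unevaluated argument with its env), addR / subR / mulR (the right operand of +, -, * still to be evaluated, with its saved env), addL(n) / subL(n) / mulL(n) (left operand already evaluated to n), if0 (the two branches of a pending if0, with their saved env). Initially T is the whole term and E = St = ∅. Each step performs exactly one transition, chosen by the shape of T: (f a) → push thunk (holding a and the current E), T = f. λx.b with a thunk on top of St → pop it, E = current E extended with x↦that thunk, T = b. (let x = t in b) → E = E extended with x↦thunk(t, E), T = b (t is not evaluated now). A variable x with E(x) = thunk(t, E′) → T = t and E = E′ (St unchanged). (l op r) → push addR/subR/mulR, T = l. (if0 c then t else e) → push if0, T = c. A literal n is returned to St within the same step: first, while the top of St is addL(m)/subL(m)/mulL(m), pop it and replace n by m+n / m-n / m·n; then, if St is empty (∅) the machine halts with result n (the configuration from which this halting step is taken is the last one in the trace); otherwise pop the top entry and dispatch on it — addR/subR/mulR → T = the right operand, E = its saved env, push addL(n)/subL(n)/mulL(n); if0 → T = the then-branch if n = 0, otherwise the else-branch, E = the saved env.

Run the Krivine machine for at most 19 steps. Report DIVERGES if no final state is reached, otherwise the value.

Answer: 8

Execution trace:
0. [T=((λu. ((λy. ((λx. 8) (0 + -3))) ((λy. ((λp. -3) 1)) ((λp. 7) u)))) -1) | E=∅ | St=∅]
1. [T=(λu. ((λy. ((λx. 8) (0 + -3))) ((λy. ((λp. -3) 1)) ((λp. 7) u)))) | E=∅ | St=[thunk]]
2. [T=((λy. ((λx. 8) (0 + -3))) ((λy. ((λp. -3) 1)) ((λp. 7) u))) | E={u↦thunk(-1, ∅)} | St=∅]
3. [T=(λy. ((λx. 8) (0 + -3))) | E={u↦thunk(-1, ∅)} | St=[thunk]]
4. [T=((λx. 8) (0 + -3)) | E={y↦thunk(((λy. ((λp. -3) 1)) ((λp. 7) u)), {u↦thunk(-1, ∅)}), u↦thunk(-1, ∅)} | St=∅]
5. [T=(λx. 8) | E={y↦thunk(((λy. ((λp. -3) 1)) ((λp. 7) u)), {u↦thunk(-1, ∅)}), u↦thunk(-1, ∅)} | St=[thunk]]
6. [T=8 | E={x↦thunk((0 + -3), {y↦thunk(((λy. ((λp. -3) 1)) ((λp. 7) u)), {u↦thunk(-1, ∅)}), u↦thunk(-1, ∅)}), y↦thunk(((λy. ((λp. -3) 1)) ((λp. 7) u)), {u↦thunk(-1, ∅)}), u↦thunk(-1, ∅)} | St=∅]
→ final value 8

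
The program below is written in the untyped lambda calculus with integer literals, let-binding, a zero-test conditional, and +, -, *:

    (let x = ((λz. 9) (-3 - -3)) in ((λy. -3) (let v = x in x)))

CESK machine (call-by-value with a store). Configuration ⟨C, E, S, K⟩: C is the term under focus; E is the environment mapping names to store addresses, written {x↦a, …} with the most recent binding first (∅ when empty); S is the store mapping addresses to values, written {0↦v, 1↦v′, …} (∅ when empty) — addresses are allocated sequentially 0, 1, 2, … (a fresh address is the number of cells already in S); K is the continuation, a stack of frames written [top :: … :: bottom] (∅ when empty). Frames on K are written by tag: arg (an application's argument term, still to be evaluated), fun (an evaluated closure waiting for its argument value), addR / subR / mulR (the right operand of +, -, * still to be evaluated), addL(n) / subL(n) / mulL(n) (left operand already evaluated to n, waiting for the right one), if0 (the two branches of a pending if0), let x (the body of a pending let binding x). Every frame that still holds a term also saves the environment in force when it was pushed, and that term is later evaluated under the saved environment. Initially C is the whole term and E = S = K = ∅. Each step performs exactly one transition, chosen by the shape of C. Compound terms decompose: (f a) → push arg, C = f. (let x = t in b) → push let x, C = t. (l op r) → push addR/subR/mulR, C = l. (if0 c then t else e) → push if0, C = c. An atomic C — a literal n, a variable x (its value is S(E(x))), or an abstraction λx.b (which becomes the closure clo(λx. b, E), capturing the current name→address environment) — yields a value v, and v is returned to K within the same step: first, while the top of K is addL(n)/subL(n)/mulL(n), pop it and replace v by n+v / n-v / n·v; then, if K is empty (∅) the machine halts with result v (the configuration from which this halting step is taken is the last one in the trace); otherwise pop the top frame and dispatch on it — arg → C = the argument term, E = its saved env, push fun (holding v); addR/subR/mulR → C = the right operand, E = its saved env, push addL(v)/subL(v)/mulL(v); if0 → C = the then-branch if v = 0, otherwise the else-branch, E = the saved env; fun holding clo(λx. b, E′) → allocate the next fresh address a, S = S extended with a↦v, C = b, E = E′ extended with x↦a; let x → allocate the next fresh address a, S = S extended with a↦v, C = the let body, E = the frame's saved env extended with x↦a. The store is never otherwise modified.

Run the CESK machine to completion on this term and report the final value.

Answer: -3

Execution trace:
0. <C=(let x = ((λz. 9) (-3 - -3)) in ((λy. -3) (let v = x in x))), E=∅, S=∅, K=∅>
1. <C=((λz. 9) (-3 - -3)), E=∅, S=∅, K=[let x]>
2. <C=(λz. 9), E=∅, S=∅, K=[arg :: let x]>
3. <C=(-3 - -3), E=∅, S=∅, K=[fun :: let x]>
4. <C=-3, E=∅, S=∅, K=[subR :: fun :: let x]>
5. <C=-3, E=∅, S=∅, K=[subL(-3) :: fun :: let x]>
6. <C=9, E={z↦0}, S={0↦0}, K=[let x]>
7. <C=((λy. -3) (let v = x in x)), E={x↦1}, S={0↦0, 1↦9}, K=∅>
8. <C=(λy. -3), E={x↦1}, S={0↦0, 1↦9}, K=[arg]>
9. <C=(let v = x in x), E={x↦1}, S={0↦0, 1↦9}, K=[fun]>
10. <C=x, E={x↦1}, S={0↦0, 1↦9}, K=[let v :: fun]>
11. <C=x, E={v↦2, x↦1}, S={0↦0, 1↦9, 2↦9}, K=[fun]>
12. <C=-3, E={y↦3, x↦1}, S={0↦0, 1↦9, 2↦9, 3↦9}, K=∅>
→ final value -3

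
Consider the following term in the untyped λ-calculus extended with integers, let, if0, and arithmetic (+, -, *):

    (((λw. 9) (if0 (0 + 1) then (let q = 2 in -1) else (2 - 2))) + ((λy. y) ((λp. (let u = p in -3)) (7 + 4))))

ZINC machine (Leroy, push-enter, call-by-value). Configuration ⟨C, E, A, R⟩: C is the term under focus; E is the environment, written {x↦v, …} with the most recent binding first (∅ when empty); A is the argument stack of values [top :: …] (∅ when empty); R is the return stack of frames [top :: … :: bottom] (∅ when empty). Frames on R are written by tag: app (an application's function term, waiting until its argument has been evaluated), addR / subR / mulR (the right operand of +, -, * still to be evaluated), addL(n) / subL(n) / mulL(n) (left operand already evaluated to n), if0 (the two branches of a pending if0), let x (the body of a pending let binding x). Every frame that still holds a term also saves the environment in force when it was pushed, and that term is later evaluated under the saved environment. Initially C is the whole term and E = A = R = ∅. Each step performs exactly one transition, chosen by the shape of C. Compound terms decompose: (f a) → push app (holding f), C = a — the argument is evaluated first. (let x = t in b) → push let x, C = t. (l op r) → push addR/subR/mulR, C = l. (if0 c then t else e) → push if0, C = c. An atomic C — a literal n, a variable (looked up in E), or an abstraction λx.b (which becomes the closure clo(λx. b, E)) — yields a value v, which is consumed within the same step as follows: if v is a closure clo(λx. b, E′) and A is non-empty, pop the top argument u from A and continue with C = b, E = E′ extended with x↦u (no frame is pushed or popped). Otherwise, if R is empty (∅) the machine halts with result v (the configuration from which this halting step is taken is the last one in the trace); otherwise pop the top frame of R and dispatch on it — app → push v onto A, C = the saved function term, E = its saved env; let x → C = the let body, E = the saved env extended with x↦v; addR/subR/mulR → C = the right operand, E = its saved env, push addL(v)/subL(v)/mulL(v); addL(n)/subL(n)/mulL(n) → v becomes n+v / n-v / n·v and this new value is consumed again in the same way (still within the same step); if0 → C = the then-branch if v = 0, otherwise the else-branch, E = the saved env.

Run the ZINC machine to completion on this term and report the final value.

0. <C=(((λw. 9) (if0 (0 + 1) then (let q = 2 in -1) else (2 - 2))) + ((λy. y) ((λp. (let u = p in -3)) (7 + 4)))), E=∅, A=∅, R=∅>
1. <C=((λw. 9) (if0 (0 + 1) then (let q = 2 in -1) else (2 - 2))), E=∅, A=∅, R=[addR]>
2. <C=(if0 (0 + 1) then (let q = 2 in -1) else (2 - 2)), E=∅, A=∅, R=[app :: addR]>
3. <C=(0 + 1), E=∅, A=∅, R=[if0 :: app :: addR]>
4. <C=0, E=∅, A=∅, R=[addR :: if0 :: app :: addR]>
5. <C=1, E=∅, A=∅, R=[addL(0) :: if0 :: app :: addR]>
6. <C=(2 - 2), E=∅, A=∅, R=[app :: addR]>
7. <C=2, E=∅, A=∅, R=[subR :: app :: addR]>
8. <C=2, E=∅, A=∅, R=[subL(2) :: app :: addR]>
9. <C=(λw. 9), E=∅, A=[0], R=[addR]>
10. <C=9, E={w↦0}, A=∅, R=[addR]>
11. <C=((λy. y) ((λp. (let u = p in -3)) (7 + 4))), E=∅, A=∅, R=[addL(9)]>
12. <C=((λp. (let u = p in -3)) (7 + 4)), E=∅, A=∅, R=[app :: addL(9)]>
13. <C=(7 + 4), E=∅, A=∅, R=[app :: app :: addL(9)]>
14. <C=7, E=∅, A=∅, R=[addR :: app :: app :: addL(9)]>
15. <C=4, E=∅, A=∅, R=[addL(7) :: app :: app :: addL(9)]>
16. <C=(λp. (let u = p in -3)), E=∅, A=[11], R=[app :: addL(9)]>
17. <C=(let u = p in -3), E={p↦11}, A=∅, R=[app :: addL(9)]>
18. <C=p, E={p↦11}, A=∅, R=[let u :: app :: addL(9)]>
19. <C=-3, E={u↦11, p↦11}, A=∅, R=[app :: addL(9)]>
20. <C=(λy. y), E=∅, A=[-3], R=[addL(9)]>
21. <C=y, E={y↦-3}, A=∅, R=[addL(9)]>
→ final value 6

Answer: 6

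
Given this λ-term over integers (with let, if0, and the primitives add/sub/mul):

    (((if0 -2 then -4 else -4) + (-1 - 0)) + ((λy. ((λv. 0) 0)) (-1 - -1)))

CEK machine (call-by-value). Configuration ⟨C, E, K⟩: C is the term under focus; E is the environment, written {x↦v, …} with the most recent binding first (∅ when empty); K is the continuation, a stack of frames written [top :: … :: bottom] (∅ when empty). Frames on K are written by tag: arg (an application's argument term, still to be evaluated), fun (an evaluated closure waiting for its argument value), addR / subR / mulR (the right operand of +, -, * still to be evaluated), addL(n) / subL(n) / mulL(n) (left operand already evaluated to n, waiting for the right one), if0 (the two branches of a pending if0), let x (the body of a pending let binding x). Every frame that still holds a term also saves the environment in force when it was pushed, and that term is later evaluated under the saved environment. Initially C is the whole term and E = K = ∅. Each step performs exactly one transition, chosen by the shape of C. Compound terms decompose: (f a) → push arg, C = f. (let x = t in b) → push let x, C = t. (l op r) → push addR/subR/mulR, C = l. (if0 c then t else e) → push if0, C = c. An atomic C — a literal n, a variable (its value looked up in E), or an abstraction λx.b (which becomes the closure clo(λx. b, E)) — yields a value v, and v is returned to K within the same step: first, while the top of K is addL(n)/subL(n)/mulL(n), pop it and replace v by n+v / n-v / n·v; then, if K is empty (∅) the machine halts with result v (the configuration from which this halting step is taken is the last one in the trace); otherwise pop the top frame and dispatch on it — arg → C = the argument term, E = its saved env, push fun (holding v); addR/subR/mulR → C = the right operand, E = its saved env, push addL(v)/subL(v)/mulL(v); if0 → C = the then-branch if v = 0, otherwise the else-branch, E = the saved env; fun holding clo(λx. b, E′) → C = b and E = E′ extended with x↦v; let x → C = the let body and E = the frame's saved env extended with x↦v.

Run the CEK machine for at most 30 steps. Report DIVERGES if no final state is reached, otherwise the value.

Answer: -5

Execution trace:
0. [C=(((if0 -2 then -4 else -4) + (-1 - 0)) + ((λy. ((λv. 0) 0)) (-1 - -1))) | E=∅ | K=∅]
1. [C=((if0 -2 then -4 else -4) + (-1 - 0)) | E=∅ | K=[addR]]
2. [C=(if0 -2 then -4 else -4) | E=∅ | K=[addR :: addR]]
3. [C=-2 | E=∅ | K=[if0 :: addR :: addR]]
4. [C=-4 | E=∅ | K=[addR :: addR]]
5. [C=(-1 - 0) | E=∅ | K=[addL(-4) :: addR]]
6. [C=-1 | E=∅ | K=[subR :: addL(-4) :: addR]]
7. [C=0 | E=∅ | K=[subL(-1) :: addL(-4) :: addR]]
8. [C=((λy. ((λv. 0) 0)) (-1 - -1)) | E=∅ | K=[addL(-5)]]
9. [C=(λy. ((λv. 0) 0)) | E=∅ | K=[arg :: addL(-5)]]
10. [C=(-1 - -1) | E=∅ | K=[fun :: addL(-5)]]
11. [C=-1 | E=∅ | K=[subR :: fun :: addL(-5)]]
12. [C=-1 | E=∅ | K=[subL(-1) :: fun :: addL(-5)]]
13. [C=((λv. 0) 0) | E={y↦0} | K=[addL(-5)]]
14. [C=(λv. 0) | E={y↦0} | K=[arg :: addL(-5)]]
15. [C=0 | E={y↦0} | K=[fun :: addL(-5)]]
16. [C=0 | E={v↦0, y↦0} | K=[addL(-5)]]
→ final value -5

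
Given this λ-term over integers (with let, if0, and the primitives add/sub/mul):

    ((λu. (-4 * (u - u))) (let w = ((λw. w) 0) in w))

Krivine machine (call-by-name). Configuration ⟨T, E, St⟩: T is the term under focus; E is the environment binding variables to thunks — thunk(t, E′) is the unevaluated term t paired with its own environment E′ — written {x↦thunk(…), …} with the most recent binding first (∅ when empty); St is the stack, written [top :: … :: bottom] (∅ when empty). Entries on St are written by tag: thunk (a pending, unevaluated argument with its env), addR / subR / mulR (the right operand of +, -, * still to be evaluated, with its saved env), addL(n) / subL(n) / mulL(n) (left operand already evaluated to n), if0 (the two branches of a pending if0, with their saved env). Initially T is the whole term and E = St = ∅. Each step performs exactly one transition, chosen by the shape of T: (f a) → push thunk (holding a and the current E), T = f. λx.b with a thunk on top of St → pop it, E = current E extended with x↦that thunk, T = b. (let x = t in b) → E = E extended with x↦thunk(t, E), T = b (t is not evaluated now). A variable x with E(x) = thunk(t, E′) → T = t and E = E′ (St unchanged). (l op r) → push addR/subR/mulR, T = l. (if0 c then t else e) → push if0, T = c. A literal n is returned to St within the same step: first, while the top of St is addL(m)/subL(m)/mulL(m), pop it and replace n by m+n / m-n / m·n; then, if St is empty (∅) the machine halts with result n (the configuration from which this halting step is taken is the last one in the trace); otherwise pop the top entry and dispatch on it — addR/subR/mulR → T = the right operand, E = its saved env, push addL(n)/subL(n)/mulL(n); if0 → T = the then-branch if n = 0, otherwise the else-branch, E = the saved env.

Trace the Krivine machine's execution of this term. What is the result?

Answer: 0

Derivation:
step 0: ⟨T=((λu. (-4 * (u - u))) (let w = ((λw. w) 0) in w)); E=∅; St=∅⟩
step 1: ⟨T=(λu. (-4 * (u - u))); E=∅; St=[thunk]⟩
step 2: ⟨T=(-4 * (u - u)); E={u↦thunk((let w = ((λw. w) 0) in w), ∅)}; St=∅⟩
step 3: ⟨T=-4; E={u↦thunk((let w = ((λw. w) 0) in w), ∅)}; St=[mulR]⟩
step 4: ⟨T=(u - u); E={u↦thunk((let w = ((λw. w) 0) in w), ∅)}; St=[mulL(-4)]⟩
step 5: ⟨T=u; E={u↦thunk((let w = ((λw. w) 0) in w), ∅)}; St=[subR :: mulL(-4)]⟩
step 6: ⟨T=(let w = ((λw. w) 0) in w); E=∅; St=[subR :: mulL(-4)]⟩
step 7: ⟨T=w; E={w↦thunk(((λw. w) 0), ∅)}; St=[subR :: mulL(-4)]⟩
step 8: ⟨T=((λw. w) 0); E=∅; St=[subR :: mulL(-4)]⟩
step 9: ⟨T=(λw. w); E=∅; St=[thunk :: subR :: mulL(-4)]⟩
step 10: ⟨T=w; E={w↦thunk(0, ∅)}; St=[subR :: mulL(-4)]⟩
step 11: ⟨T=0; E=∅; St=[subR :: mulL(-4)]⟩
step 12: ⟨T=u; E={u↦thunk((let w = ((λw. w) 0) in w), ∅)}; St=[subL(0) :: mulL(-4)]⟩
step 13: ⟨T=(let w = ((λw. w) 0) in w); E=∅; St=[subL(0) :: mulL(-4)]⟩
step 14: ⟨T=w; E={w↦thunk(((λw. w) 0), ∅)}; St=[subL(0) :: mulL(-4)]⟩
step 15: ⟨T=((λw. w) 0); E=∅; St=[subL(0) :: mulL(-4)]⟩
step 16: ⟨T=(λw. w); E=∅; St=[thunk :: subL(0) :: mulL(-4)]⟩
step 17: ⟨T=w; E={w↦thunk(0, ∅)}; St=[subL(0) :: mulL(-4)]⟩
step 18: ⟨T=0; E=∅; St=[subL(0) :: mulL(-4)]⟩
→ final value 0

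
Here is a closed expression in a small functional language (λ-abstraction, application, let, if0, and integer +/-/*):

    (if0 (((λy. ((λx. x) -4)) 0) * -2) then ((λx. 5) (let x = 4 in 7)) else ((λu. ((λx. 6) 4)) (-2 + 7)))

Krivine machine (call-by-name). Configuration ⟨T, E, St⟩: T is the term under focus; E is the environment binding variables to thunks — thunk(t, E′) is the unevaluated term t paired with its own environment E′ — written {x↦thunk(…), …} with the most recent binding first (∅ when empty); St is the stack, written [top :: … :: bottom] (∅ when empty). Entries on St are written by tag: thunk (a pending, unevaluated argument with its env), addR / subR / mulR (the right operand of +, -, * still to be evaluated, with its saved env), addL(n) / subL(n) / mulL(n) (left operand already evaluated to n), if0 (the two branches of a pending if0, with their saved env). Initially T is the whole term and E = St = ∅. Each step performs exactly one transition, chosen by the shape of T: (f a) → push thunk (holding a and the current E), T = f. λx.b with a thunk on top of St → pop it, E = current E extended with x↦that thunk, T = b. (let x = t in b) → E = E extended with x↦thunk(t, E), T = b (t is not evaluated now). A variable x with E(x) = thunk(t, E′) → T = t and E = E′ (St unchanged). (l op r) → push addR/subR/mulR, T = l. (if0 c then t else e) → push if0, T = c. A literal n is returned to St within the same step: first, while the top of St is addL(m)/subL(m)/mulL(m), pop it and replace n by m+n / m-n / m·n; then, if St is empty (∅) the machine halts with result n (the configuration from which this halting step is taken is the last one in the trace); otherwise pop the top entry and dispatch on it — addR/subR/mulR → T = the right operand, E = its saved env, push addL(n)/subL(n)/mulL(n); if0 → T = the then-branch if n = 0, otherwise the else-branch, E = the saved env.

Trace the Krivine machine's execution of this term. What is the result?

Answer: 6

Execution trace:
[0] [T=(if0 (((λy. ((λx. x) -4)) 0) * -2) then ((λx. 5) (let x = 4 in 7)) else ((λu. ((λx. 6) 4)) (-2 + 7))) | E=∅ | St=∅]
[1] [T=(((λy. ((λx. x) -4)) 0) * -2) | E=∅ | St=[if0]]
[2] [T=((λy. ((λx. x) -4)) 0) | E=∅ | St=[mulR :: if0]]
[3] [T=(λy. ((λx. x) -4)) | E=∅ | St=[thunk :: mulR :: if0]]
[4] [T=((λx. x) -4) | E={y↦thunk(0, ∅)} | St=[mulR :: if0]]
[5] [T=(λx. x) | E={y↦thunk(0, ∅)} | St=[thunk :: mulR :: if0]]
[6] [T=x | E={x↦thunk(-4, {y↦thunk(0, ∅)}), y↦thunk(0, ∅)} | St=[mulR :: if0]]
[7] [T=-4 | E={y↦thunk(0, ∅)} | St=[mulR :: if0]]
[8] [T=-2 | E=∅ | St=[mulL(-4) :: if0]]
[9] [T=((λu. ((λx. 6) 4)) (-2 + 7)) | E=∅ | St=∅]
[10] [T=(λu. ((λx. 6) 4)) | E=∅ | St=[thunk]]
[11] [T=((λx. 6) 4) | E={u↦thunk((-2 + 7), ∅)} | St=∅]
[12] [T=(λx. 6) | E={u↦thunk((-2 + 7), ∅)} | St=[thunk]]
[13] [T=6 | E={x↦thunk(4, {u↦thunk((-2 + 7), ∅)}), u↦thunk((-2 + 7), ∅)} | St=∅]
→ final value 6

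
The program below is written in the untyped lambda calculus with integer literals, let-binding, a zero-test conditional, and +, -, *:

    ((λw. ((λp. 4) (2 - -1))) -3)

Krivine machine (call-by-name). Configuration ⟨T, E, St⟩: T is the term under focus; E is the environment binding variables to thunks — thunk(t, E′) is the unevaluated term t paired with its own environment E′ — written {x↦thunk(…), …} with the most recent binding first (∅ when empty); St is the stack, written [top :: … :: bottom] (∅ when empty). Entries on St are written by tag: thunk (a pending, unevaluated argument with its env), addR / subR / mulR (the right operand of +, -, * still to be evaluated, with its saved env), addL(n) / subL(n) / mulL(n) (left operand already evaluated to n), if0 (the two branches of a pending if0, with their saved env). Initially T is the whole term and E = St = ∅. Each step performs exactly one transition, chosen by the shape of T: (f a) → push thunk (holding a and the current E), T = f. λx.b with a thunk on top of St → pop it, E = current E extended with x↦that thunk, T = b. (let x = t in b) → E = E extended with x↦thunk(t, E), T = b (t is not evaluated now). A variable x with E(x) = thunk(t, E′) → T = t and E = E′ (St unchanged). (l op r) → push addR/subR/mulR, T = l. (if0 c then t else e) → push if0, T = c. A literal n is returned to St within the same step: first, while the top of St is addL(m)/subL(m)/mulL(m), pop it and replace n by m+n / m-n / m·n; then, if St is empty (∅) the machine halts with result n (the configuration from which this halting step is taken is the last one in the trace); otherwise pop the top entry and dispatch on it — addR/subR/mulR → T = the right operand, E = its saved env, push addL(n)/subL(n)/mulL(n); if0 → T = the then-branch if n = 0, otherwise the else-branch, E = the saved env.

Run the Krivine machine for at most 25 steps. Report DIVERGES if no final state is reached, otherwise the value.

[0] [T=((λw. ((λp. 4) (2 - -1))) -3) | E=∅ | St=∅]
[1] [T=(λw. ((λp. 4) (2 - -1))) | E=∅ | St=[thunk]]
[2] [T=((λp. 4) (2 - -1)) | E={w↦thunk(-3, ∅)} | St=∅]
[3] [T=(λp. 4) | E={w↦thunk(-3, ∅)} | St=[thunk]]
[4] [T=4 | E={p↦thunk((2 - -1), {w↦thunk(-3, ∅)}), w↦thunk(-3, ∅)} | St=∅]
→ final value 4

Answer: 4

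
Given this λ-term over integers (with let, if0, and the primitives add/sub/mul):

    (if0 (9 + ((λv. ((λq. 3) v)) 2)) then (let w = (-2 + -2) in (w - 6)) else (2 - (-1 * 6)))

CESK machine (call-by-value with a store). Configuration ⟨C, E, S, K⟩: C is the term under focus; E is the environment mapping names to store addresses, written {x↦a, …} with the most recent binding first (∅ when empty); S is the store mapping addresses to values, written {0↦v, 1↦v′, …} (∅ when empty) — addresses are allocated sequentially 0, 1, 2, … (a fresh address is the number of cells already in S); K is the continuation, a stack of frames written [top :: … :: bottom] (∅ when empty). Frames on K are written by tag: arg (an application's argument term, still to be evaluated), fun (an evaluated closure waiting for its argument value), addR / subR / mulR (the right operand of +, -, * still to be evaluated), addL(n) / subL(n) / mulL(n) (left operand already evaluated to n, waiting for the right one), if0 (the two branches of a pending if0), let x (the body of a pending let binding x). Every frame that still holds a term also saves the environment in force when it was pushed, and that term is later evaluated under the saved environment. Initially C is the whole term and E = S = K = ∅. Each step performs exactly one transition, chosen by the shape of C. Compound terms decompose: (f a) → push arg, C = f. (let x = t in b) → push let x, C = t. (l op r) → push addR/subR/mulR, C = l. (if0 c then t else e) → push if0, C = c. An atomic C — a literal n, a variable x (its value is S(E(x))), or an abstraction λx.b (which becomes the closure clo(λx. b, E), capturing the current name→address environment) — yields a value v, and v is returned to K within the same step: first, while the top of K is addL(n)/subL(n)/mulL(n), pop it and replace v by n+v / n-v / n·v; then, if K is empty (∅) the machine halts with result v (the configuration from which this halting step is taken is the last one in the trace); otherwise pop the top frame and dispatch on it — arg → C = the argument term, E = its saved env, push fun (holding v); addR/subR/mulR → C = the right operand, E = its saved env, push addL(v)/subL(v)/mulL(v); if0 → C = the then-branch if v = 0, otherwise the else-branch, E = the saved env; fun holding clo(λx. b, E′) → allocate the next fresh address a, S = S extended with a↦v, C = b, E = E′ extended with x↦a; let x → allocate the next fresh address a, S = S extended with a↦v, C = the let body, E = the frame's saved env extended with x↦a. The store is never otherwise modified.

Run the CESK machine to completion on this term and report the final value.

[0] [C=(if0 (9 + ((λv. ((λq. 3) v)) 2)) then (let w = (-2 + -2) in (w - 6)) else (2 - (-1 * 6))) | E=∅ | S=∅ | K=∅]
[1] [C=(9 + ((λv. ((λq. 3) v)) 2)) | E=∅ | S=∅ | K=[if0]]
[2] [C=9 | E=∅ | S=∅ | K=[addR :: if0]]
[3] [C=((λv. ((λq. 3) v)) 2) | E=∅ | S=∅ | K=[addL(9) :: if0]]
[4] [C=(λv. ((λq. 3) v)) | E=∅ | S=∅ | K=[arg :: addL(9) :: if0]]
[5] [C=2 | E=∅ | S=∅ | K=[fun :: addL(9) :: if0]]
[6] [C=((λq. 3) v) | E={v↦0} | S={0↦2} | K=[addL(9) :: if0]]
[7] [C=(λq. 3) | E={v↦0} | S={0↦2} | K=[arg :: addL(9) :: if0]]
[8] [C=v | E={v↦0} | S={0↦2} | K=[fun :: addL(9) :: if0]]
[9] [C=3 | E={q↦1, v↦0} | S={0↦2, 1↦2} | K=[addL(9) :: if0]]
[10] [C=(2 - (-1 * 6)) | E=∅ | S={0↦2, 1↦2} | K=∅]
[11] [C=2 | E=∅ | S={0↦2, 1↦2} | K=[subR]]
[12] [C=(-1 * 6) | E=∅ | S={0↦2, 1↦2} | K=[subL(2)]]
[13] [C=-1 | E=∅ | S={0↦2, 1↦2} | K=[mulR :: subL(2)]]
[14] [C=6 | E=∅ | S={0↦2, 1↦2} | K=[mulL(-1) :: subL(2)]]
→ final value 8

Answer: 8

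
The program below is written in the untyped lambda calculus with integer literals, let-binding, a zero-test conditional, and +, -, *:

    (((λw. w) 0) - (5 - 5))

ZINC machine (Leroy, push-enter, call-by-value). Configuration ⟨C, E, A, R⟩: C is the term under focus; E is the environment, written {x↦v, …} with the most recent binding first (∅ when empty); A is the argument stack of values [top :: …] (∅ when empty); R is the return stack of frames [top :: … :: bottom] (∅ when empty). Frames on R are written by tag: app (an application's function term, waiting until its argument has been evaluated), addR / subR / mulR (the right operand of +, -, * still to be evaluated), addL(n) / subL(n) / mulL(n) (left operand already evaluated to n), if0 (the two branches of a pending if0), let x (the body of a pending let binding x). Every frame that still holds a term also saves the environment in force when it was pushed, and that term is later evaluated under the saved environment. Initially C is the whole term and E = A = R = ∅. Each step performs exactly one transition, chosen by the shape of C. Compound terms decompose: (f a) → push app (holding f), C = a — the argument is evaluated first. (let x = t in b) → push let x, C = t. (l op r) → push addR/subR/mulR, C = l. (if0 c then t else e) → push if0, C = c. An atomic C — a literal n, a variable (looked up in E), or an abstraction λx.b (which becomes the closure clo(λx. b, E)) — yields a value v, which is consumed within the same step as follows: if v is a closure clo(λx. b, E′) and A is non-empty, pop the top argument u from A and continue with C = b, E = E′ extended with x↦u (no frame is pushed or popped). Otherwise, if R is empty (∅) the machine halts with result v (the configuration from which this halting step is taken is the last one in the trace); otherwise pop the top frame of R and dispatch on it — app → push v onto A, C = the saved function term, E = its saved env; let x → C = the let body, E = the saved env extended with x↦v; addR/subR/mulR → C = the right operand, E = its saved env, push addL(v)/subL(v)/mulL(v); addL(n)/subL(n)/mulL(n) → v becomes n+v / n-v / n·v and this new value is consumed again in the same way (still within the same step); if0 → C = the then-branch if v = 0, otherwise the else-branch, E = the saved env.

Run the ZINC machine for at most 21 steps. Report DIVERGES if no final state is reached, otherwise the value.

Answer: 0

Derivation:
t=0: <C=(((λw. w) 0) - (5 - 5)), E=∅, A=∅, R=∅>
t=1: <C=((λw. w) 0), E=∅, A=∅, R=[subR]>
t=2: <C=0, E=∅, A=∅, R=[app :: subR]>
t=3: <C=(λw. w), E=∅, A=[0], R=[subR]>
t=4: <C=w, E={w↦0}, A=∅, R=[subR]>
t=5: <C=(5 - 5), E=∅, A=∅, R=[subL(0)]>
t=6: <C=5, E=∅, A=∅, R=[subR :: subL(0)]>
t=7: <C=5, E=∅, A=∅, R=[subL(5) :: subL(0)]>
→ final value 0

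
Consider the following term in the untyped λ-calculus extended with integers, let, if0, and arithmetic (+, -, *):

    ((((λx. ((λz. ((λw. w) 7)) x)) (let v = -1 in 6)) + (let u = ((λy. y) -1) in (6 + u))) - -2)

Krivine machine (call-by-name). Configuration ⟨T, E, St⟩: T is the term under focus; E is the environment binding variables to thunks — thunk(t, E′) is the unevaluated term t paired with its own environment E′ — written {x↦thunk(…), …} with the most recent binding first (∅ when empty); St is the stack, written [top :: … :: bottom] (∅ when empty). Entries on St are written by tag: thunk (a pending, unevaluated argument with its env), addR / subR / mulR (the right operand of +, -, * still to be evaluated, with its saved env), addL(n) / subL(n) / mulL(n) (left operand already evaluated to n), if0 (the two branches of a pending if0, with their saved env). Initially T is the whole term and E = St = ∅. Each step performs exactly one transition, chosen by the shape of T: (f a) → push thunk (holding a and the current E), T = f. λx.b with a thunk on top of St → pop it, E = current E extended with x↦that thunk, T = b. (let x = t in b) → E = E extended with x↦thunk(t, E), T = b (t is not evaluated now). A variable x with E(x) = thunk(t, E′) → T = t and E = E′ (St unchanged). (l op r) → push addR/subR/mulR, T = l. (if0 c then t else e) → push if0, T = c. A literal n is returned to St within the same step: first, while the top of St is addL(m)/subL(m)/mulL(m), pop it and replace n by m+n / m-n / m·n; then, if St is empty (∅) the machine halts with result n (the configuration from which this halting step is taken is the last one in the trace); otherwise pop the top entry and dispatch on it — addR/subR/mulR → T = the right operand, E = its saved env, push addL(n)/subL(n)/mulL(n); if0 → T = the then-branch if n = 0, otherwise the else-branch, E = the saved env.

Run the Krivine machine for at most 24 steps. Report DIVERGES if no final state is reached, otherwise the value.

0. [T=((((λx. ((λz. ((λw. w) 7)) x)) (let v = -1 in 6)) + (let u = ((λy. y) -1) in (6 + u))) - -2) | E=∅ | St=∅]
1. [T=(((λx. ((λz. ((λw. w) 7)) x)) (let v = -1 in 6)) + (let u = ((λy. y) -1) in (6 + u))) | E=∅ | St=[subR]]
2. [T=((λx. ((λz. ((λw. w) 7)) x)) (let v = -1 in 6)) | E=∅ | St=[addR :: subR]]
3. [T=(λx. ((λz. ((λw. w) 7)) x)) | E=∅ | St=[thunk :: addR :: subR]]
4. [T=((λz. ((λw. w) 7)) x) | E={x↦thunk((let v = -1 in 6), ∅)} | St=[addR :: subR]]
5. [T=(λz. ((λw. w) 7)) | E={x↦thunk((let v = -1 in 6), ∅)} | St=[thunk :: addR :: subR]]
6. [T=((λw. w) 7) | E={z↦thunk(x, {x↦thunk((let v = -1 in 6), ∅)}), x↦thunk((let v = -1 in 6), ∅)} | St=[addR :: subR]]
7. [T=(λw. w) | E={z↦thunk(x, {x↦thunk((let v = -1 in 6), ∅)}), x↦thunk((let v = -1 in 6), ∅)} | St=[thunk :: addR :: subR]]
8. [T=w | E={w↦thunk(7, {z↦thunk(x, {x↦thunk((let v = -1 in 6), ∅)}), x↦thunk((let v = -1 in 6), ∅)}), z↦thunk(x, {x↦thunk((let v = -1 in 6), ∅)}), x↦thunk((let v = -1 in 6), ∅)} | St=[addR :: subR]]
9. [T=7 | E={z↦thunk(x, {x↦thunk((let v = -1 in 6), ∅)}), x↦thunk((let v = -1 in 6), ∅)} | St=[addR :: subR]]
10. [T=(let u = ((λy. y) -1) in (6 + u)) | E=∅ | St=[addL(7) :: subR]]
11. [T=(6 + u) | E={u↦thunk(((λy. y) -1), ∅)} | St=[addL(7) :: subR]]
12. [T=6 | E={u↦thunk(((λy. y) -1), ∅)} | St=[addR :: addL(7) :: subR]]
13. [T=u | E={u↦thunk(((λy. y) -1), ∅)} | St=[addL(6) :: addL(7) :: subR]]
14. [T=((λy. y) -1) | E=∅ | St=[addL(6) :: addL(7) :: subR]]
15. [T=(λy. y) | E=∅ | St=[thunk :: addL(6) :: addL(7) :: subR]]
16. [T=y | E={y↦thunk(-1, ∅)} | St=[addL(6) :: addL(7) :: subR]]
17. [T=-1 | E=∅ | St=[addL(6) :: addL(7) :: subR]]
18. [T=-2 | E=∅ | St=[subL(12)]]
→ final value 14

Answer: 14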